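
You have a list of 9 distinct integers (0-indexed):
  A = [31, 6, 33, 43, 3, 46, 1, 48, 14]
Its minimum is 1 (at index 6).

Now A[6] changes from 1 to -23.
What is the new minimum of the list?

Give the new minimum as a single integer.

Answer: -23

Derivation:
Old min = 1 (at index 6)
Change: A[6] 1 -> -23
Changed element WAS the min. Need to check: is -23 still <= all others?
  Min of remaining elements: 3
  New min = min(-23, 3) = -23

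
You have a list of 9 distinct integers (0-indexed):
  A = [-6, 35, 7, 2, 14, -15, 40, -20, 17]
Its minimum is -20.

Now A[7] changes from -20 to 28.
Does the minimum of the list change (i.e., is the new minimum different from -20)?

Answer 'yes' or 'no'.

Old min = -20
Change: A[7] -20 -> 28
Changed element was the min; new min must be rechecked.
New min = -15; changed? yes

Answer: yes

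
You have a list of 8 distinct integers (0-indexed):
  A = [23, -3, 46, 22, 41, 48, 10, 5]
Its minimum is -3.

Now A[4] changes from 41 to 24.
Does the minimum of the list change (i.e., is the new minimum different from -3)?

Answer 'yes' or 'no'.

Old min = -3
Change: A[4] 41 -> 24
Changed element was NOT the min; min changes only if 24 < -3.
New min = -3; changed? no

Answer: no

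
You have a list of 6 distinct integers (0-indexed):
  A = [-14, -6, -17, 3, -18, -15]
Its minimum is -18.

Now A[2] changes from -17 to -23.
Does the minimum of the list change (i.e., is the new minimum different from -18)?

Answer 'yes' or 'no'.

Old min = -18
Change: A[2] -17 -> -23
Changed element was NOT the min; min changes only if -23 < -18.
New min = -23; changed? yes

Answer: yes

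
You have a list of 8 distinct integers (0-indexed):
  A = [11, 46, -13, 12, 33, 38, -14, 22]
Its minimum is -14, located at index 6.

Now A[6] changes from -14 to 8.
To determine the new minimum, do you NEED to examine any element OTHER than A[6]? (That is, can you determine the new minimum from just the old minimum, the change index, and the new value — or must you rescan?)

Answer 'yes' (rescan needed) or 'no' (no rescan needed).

Answer: yes

Derivation:
Old min = -14 at index 6
Change at index 6: -14 -> 8
Index 6 WAS the min and new value 8 > old min -14. Must rescan other elements to find the new min.
Needs rescan: yes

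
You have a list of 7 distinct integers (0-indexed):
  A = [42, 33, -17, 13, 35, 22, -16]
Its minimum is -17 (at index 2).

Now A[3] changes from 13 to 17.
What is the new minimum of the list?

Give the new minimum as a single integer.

Answer: -17

Derivation:
Old min = -17 (at index 2)
Change: A[3] 13 -> 17
Changed element was NOT the old min.
  New min = min(old_min, new_val) = min(-17, 17) = -17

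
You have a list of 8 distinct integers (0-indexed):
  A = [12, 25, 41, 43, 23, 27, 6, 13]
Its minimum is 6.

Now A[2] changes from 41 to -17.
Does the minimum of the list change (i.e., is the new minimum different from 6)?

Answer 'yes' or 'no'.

Old min = 6
Change: A[2] 41 -> -17
Changed element was NOT the min; min changes only if -17 < 6.
New min = -17; changed? yes

Answer: yes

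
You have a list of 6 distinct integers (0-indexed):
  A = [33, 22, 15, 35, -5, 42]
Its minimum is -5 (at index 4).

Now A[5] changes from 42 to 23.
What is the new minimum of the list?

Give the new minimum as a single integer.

Old min = -5 (at index 4)
Change: A[5] 42 -> 23
Changed element was NOT the old min.
  New min = min(old_min, new_val) = min(-5, 23) = -5

Answer: -5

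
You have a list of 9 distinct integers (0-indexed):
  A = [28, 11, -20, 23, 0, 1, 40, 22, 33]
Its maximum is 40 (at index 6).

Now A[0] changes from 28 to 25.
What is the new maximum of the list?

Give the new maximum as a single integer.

Answer: 40

Derivation:
Old max = 40 (at index 6)
Change: A[0] 28 -> 25
Changed element was NOT the old max.
  New max = max(old_max, new_val) = max(40, 25) = 40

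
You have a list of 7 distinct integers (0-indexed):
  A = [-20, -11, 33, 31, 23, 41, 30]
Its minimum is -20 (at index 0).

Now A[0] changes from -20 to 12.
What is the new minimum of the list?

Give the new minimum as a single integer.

Answer: -11

Derivation:
Old min = -20 (at index 0)
Change: A[0] -20 -> 12
Changed element WAS the min. Need to check: is 12 still <= all others?
  Min of remaining elements: -11
  New min = min(12, -11) = -11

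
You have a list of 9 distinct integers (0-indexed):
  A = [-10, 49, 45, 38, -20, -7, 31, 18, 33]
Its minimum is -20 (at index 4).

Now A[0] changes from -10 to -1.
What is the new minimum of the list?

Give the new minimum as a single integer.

Old min = -20 (at index 4)
Change: A[0] -10 -> -1
Changed element was NOT the old min.
  New min = min(old_min, new_val) = min(-20, -1) = -20

Answer: -20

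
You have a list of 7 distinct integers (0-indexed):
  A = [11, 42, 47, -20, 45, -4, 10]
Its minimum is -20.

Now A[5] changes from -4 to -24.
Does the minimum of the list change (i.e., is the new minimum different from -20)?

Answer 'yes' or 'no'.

Answer: yes

Derivation:
Old min = -20
Change: A[5] -4 -> -24
Changed element was NOT the min; min changes only if -24 < -20.
New min = -24; changed? yes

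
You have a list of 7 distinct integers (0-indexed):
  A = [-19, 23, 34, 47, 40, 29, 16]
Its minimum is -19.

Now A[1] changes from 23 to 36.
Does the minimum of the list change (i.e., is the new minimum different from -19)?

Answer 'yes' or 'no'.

Answer: no

Derivation:
Old min = -19
Change: A[1] 23 -> 36
Changed element was NOT the min; min changes only if 36 < -19.
New min = -19; changed? no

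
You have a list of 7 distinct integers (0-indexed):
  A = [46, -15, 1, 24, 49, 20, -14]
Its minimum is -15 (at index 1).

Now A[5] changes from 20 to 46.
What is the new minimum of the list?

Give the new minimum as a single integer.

Answer: -15

Derivation:
Old min = -15 (at index 1)
Change: A[5] 20 -> 46
Changed element was NOT the old min.
  New min = min(old_min, new_val) = min(-15, 46) = -15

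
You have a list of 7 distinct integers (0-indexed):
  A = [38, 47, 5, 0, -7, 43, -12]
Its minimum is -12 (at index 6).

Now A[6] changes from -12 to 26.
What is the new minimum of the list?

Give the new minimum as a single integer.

Old min = -12 (at index 6)
Change: A[6] -12 -> 26
Changed element WAS the min. Need to check: is 26 still <= all others?
  Min of remaining elements: -7
  New min = min(26, -7) = -7

Answer: -7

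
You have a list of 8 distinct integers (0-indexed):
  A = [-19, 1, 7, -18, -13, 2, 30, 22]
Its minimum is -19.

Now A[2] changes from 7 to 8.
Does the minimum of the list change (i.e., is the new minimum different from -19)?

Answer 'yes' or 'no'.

Old min = -19
Change: A[2] 7 -> 8
Changed element was NOT the min; min changes only if 8 < -19.
New min = -19; changed? no

Answer: no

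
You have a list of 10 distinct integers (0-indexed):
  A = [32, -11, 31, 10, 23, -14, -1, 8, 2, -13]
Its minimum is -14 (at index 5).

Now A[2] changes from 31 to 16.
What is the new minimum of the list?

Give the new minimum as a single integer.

Answer: -14

Derivation:
Old min = -14 (at index 5)
Change: A[2] 31 -> 16
Changed element was NOT the old min.
  New min = min(old_min, new_val) = min(-14, 16) = -14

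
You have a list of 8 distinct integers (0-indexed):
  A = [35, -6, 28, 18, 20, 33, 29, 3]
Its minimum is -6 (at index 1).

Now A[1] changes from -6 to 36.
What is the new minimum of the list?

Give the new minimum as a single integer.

Old min = -6 (at index 1)
Change: A[1] -6 -> 36
Changed element WAS the min. Need to check: is 36 still <= all others?
  Min of remaining elements: 3
  New min = min(36, 3) = 3

Answer: 3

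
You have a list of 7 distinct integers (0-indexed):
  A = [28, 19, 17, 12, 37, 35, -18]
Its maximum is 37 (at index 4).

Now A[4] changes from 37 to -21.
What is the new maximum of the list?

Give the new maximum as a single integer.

Old max = 37 (at index 4)
Change: A[4] 37 -> -21
Changed element WAS the max -> may need rescan.
  Max of remaining elements: 35
  New max = max(-21, 35) = 35

Answer: 35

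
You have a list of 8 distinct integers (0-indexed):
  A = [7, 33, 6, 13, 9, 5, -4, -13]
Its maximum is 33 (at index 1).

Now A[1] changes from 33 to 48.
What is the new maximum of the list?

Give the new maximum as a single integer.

Old max = 33 (at index 1)
Change: A[1] 33 -> 48
Changed element WAS the max -> may need rescan.
  Max of remaining elements: 13
  New max = max(48, 13) = 48

Answer: 48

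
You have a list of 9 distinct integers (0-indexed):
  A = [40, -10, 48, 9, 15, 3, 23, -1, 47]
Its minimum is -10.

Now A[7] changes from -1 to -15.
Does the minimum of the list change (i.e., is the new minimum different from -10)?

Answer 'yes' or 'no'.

Answer: yes

Derivation:
Old min = -10
Change: A[7] -1 -> -15
Changed element was NOT the min; min changes only if -15 < -10.
New min = -15; changed? yes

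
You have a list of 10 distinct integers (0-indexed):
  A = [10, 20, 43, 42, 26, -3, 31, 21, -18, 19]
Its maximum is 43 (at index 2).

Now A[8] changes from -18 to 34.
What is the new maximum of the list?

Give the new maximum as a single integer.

Answer: 43

Derivation:
Old max = 43 (at index 2)
Change: A[8] -18 -> 34
Changed element was NOT the old max.
  New max = max(old_max, new_val) = max(43, 34) = 43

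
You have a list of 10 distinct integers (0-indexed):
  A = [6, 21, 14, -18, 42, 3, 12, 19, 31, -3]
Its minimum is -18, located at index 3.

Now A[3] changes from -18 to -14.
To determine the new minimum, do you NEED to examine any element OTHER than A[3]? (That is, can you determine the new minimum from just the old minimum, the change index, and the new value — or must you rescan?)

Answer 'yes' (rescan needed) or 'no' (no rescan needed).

Answer: yes

Derivation:
Old min = -18 at index 3
Change at index 3: -18 -> -14
Index 3 WAS the min and new value -14 > old min -18. Must rescan other elements to find the new min.
Needs rescan: yes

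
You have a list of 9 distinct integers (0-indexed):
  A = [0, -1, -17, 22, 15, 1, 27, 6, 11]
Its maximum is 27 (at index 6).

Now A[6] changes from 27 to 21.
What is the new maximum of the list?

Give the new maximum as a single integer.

Old max = 27 (at index 6)
Change: A[6] 27 -> 21
Changed element WAS the max -> may need rescan.
  Max of remaining elements: 22
  New max = max(21, 22) = 22

Answer: 22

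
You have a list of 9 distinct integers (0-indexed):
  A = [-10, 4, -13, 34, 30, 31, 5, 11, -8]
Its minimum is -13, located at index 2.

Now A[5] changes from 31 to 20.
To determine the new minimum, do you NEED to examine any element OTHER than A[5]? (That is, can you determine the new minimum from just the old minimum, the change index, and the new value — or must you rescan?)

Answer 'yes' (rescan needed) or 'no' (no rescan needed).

Answer: no

Derivation:
Old min = -13 at index 2
Change at index 5: 31 -> 20
Index 5 was NOT the min. New min = min(-13, 20). No rescan of other elements needed.
Needs rescan: no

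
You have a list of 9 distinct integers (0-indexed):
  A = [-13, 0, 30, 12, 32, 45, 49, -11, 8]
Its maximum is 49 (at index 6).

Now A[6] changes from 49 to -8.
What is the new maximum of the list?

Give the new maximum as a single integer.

Answer: 45

Derivation:
Old max = 49 (at index 6)
Change: A[6] 49 -> -8
Changed element WAS the max -> may need rescan.
  Max of remaining elements: 45
  New max = max(-8, 45) = 45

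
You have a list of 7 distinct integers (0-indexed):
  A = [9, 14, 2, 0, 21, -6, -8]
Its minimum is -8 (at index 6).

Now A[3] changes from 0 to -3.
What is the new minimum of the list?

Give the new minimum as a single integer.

Answer: -8

Derivation:
Old min = -8 (at index 6)
Change: A[3] 0 -> -3
Changed element was NOT the old min.
  New min = min(old_min, new_val) = min(-8, -3) = -8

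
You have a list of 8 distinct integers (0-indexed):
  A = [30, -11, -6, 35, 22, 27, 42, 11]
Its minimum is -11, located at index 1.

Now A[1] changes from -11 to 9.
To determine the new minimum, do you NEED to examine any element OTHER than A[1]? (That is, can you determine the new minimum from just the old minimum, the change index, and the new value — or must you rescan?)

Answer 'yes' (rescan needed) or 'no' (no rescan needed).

Answer: yes

Derivation:
Old min = -11 at index 1
Change at index 1: -11 -> 9
Index 1 WAS the min and new value 9 > old min -11. Must rescan other elements to find the new min.
Needs rescan: yes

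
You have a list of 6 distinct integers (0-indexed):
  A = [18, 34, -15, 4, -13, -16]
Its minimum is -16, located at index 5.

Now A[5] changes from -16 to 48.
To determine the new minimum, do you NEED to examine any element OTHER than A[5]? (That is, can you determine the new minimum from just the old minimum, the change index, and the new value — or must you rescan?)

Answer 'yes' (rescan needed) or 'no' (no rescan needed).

Answer: yes

Derivation:
Old min = -16 at index 5
Change at index 5: -16 -> 48
Index 5 WAS the min and new value 48 > old min -16. Must rescan other elements to find the new min.
Needs rescan: yes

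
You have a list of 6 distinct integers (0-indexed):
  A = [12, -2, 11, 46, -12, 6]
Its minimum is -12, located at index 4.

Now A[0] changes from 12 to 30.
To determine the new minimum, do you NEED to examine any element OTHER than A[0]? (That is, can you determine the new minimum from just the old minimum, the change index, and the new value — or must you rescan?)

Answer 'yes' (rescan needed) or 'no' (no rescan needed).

Answer: no

Derivation:
Old min = -12 at index 4
Change at index 0: 12 -> 30
Index 0 was NOT the min. New min = min(-12, 30). No rescan of other elements needed.
Needs rescan: no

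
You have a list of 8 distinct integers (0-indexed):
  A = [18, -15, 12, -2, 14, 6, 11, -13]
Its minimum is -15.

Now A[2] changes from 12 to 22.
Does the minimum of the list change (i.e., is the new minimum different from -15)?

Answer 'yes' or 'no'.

Answer: no

Derivation:
Old min = -15
Change: A[2] 12 -> 22
Changed element was NOT the min; min changes only if 22 < -15.
New min = -15; changed? no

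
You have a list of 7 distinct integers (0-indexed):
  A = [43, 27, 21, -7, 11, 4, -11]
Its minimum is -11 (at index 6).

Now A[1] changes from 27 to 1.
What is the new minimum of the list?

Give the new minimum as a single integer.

Answer: -11

Derivation:
Old min = -11 (at index 6)
Change: A[1] 27 -> 1
Changed element was NOT the old min.
  New min = min(old_min, new_val) = min(-11, 1) = -11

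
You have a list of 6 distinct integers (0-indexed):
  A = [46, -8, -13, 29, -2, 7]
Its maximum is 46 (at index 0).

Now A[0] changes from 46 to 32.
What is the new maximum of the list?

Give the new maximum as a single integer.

Old max = 46 (at index 0)
Change: A[0] 46 -> 32
Changed element WAS the max -> may need rescan.
  Max of remaining elements: 29
  New max = max(32, 29) = 32

Answer: 32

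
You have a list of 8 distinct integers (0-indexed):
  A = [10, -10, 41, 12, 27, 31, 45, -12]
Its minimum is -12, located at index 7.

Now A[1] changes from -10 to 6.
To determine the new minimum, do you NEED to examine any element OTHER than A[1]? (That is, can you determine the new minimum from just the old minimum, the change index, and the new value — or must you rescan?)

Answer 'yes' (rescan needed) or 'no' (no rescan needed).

Answer: no

Derivation:
Old min = -12 at index 7
Change at index 1: -10 -> 6
Index 1 was NOT the min. New min = min(-12, 6). No rescan of other elements needed.
Needs rescan: no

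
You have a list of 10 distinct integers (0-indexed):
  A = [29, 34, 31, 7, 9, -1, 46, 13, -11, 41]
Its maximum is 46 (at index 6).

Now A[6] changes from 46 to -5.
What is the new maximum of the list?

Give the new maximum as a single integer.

Answer: 41

Derivation:
Old max = 46 (at index 6)
Change: A[6] 46 -> -5
Changed element WAS the max -> may need rescan.
  Max of remaining elements: 41
  New max = max(-5, 41) = 41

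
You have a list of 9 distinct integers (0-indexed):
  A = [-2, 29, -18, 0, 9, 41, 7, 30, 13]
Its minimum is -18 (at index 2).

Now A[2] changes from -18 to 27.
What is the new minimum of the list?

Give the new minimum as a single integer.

Old min = -18 (at index 2)
Change: A[2] -18 -> 27
Changed element WAS the min. Need to check: is 27 still <= all others?
  Min of remaining elements: -2
  New min = min(27, -2) = -2

Answer: -2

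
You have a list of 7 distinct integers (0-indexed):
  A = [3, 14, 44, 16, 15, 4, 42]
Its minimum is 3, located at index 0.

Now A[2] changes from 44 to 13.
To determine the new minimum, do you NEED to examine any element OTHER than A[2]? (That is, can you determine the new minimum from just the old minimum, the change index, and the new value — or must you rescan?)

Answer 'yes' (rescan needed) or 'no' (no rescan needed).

Old min = 3 at index 0
Change at index 2: 44 -> 13
Index 2 was NOT the min. New min = min(3, 13). No rescan of other elements needed.
Needs rescan: no

Answer: no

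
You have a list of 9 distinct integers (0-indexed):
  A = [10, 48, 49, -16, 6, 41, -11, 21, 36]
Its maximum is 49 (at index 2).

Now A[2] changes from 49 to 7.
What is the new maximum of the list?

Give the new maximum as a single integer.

Answer: 48

Derivation:
Old max = 49 (at index 2)
Change: A[2] 49 -> 7
Changed element WAS the max -> may need rescan.
  Max of remaining elements: 48
  New max = max(7, 48) = 48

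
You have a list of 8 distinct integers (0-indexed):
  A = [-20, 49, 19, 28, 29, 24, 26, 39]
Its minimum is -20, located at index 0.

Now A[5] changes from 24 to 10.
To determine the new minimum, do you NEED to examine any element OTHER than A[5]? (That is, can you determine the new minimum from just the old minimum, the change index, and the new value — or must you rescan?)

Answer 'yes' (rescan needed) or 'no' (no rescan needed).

Answer: no

Derivation:
Old min = -20 at index 0
Change at index 5: 24 -> 10
Index 5 was NOT the min. New min = min(-20, 10). No rescan of other elements needed.
Needs rescan: no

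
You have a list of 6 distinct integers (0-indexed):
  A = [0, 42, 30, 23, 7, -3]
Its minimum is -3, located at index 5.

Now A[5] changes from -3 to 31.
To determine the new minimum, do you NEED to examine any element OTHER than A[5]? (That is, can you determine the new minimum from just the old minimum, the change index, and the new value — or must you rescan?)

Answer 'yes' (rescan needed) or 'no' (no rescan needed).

Answer: yes

Derivation:
Old min = -3 at index 5
Change at index 5: -3 -> 31
Index 5 WAS the min and new value 31 > old min -3. Must rescan other elements to find the new min.
Needs rescan: yes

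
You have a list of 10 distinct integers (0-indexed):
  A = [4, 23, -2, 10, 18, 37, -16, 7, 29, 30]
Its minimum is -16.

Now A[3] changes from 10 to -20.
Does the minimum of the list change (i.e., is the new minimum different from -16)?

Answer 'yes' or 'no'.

Old min = -16
Change: A[3] 10 -> -20
Changed element was NOT the min; min changes only if -20 < -16.
New min = -20; changed? yes

Answer: yes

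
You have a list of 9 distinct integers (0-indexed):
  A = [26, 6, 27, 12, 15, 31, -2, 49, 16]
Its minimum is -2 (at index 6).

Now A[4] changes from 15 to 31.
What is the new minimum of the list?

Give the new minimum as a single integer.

Old min = -2 (at index 6)
Change: A[4] 15 -> 31
Changed element was NOT the old min.
  New min = min(old_min, new_val) = min(-2, 31) = -2

Answer: -2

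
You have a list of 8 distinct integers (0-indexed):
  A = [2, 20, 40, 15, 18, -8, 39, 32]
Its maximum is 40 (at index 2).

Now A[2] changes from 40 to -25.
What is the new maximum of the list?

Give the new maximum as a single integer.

Old max = 40 (at index 2)
Change: A[2] 40 -> -25
Changed element WAS the max -> may need rescan.
  Max of remaining elements: 39
  New max = max(-25, 39) = 39

Answer: 39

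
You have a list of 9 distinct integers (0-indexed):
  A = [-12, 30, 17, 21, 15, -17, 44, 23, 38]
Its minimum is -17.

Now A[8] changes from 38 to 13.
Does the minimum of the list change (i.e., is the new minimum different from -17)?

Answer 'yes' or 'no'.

Answer: no

Derivation:
Old min = -17
Change: A[8] 38 -> 13
Changed element was NOT the min; min changes only if 13 < -17.
New min = -17; changed? no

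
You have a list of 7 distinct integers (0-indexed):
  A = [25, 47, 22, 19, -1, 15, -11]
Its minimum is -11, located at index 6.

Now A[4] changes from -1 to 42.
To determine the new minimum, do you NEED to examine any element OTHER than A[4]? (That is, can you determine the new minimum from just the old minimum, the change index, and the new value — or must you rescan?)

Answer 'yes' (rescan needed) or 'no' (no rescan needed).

Old min = -11 at index 6
Change at index 4: -1 -> 42
Index 4 was NOT the min. New min = min(-11, 42). No rescan of other elements needed.
Needs rescan: no

Answer: no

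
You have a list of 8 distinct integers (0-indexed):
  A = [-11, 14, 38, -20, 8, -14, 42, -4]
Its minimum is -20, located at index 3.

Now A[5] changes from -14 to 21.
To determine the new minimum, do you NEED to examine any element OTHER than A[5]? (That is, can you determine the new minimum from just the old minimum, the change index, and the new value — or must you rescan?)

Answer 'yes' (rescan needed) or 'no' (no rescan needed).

Answer: no

Derivation:
Old min = -20 at index 3
Change at index 5: -14 -> 21
Index 5 was NOT the min. New min = min(-20, 21). No rescan of other elements needed.
Needs rescan: no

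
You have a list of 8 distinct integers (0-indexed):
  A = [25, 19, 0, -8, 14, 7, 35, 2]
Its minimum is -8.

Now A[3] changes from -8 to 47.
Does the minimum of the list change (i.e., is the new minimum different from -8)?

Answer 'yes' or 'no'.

Old min = -8
Change: A[3] -8 -> 47
Changed element was the min; new min must be rechecked.
New min = 0; changed? yes

Answer: yes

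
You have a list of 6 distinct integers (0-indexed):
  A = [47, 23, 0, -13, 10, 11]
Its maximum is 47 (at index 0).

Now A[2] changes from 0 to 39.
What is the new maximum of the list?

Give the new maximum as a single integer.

Answer: 47

Derivation:
Old max = 47 (at index 0)
Change: A[2] 0 -> 39
Changed element was NOT the old max.
  New max = max(old_max, new_val) = max(47, 39) = 47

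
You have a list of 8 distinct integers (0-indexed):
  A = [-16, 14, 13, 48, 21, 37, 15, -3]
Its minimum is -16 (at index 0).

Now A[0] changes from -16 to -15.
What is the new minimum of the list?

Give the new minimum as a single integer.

Old min = -16 (at index 0)
Change: A[0] -16 -> -15
Changed element WAS the min. Need to check: is -15 still <= all others?
  Min of remaining elements: -3
  New min = min(-15, -3) = -15

Answer: -15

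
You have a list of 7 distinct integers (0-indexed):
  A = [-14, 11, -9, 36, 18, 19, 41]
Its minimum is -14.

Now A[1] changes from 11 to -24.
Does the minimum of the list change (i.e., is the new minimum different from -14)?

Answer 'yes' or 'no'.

Answer: yes

Derivation:
Old min = -14
Change: A[1] 11 -> -24
Changed element was NOT the min; min changes only if -24 < -14.
New min = -24; changed? yes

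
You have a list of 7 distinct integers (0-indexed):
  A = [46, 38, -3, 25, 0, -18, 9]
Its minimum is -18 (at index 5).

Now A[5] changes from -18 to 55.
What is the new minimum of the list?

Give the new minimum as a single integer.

Old min = -18 (at index 5)
Change: A[5] -18 -> 55
Changed element WAS the min. Need to check: is 55 still <= all others?
  Min of remaining elements: -3
  New min = min(55, -3) = -3

Answer: -3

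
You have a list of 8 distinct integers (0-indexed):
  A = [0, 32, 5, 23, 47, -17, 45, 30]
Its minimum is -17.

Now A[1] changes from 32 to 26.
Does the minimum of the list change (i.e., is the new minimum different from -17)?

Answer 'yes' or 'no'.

Old min = -17
Change: A[1] 32 -> 26
Changed element was NOT the min; min changes only if 26 < -17.
New min = -17; changed? no

Answer: no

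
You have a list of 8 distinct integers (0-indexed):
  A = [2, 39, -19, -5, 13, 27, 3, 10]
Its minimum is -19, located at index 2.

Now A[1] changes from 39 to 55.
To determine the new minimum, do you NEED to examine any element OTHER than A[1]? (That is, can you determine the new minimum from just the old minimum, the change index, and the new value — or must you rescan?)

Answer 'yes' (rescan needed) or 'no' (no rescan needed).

Old min = -19 at index 2
Change at index 1: 39 -> 55
Index 1 was NOT the min. New min = min(-19, 55). No rescan of other elements needed.
Needs rescan: no

Answer: no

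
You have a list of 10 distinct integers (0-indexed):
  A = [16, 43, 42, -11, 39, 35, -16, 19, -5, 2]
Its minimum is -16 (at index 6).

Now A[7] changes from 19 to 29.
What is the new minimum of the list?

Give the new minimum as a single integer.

Old min = -16 (at index 6)
Change: A[7] 19 -> 29
Changed element was NOT the old min.
  New min = min(old_min, new_val) = min(-16, 29) = -16

Answer: -16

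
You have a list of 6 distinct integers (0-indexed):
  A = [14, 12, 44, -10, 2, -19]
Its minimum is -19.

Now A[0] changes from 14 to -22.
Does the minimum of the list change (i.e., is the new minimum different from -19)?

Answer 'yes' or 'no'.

Answer: yes

Derivation:
Old min = -19
Change: A[0] 14 -> -22
Changed element was NOT the min; min changes only if -22 < -19.
New min = -22; changed? yes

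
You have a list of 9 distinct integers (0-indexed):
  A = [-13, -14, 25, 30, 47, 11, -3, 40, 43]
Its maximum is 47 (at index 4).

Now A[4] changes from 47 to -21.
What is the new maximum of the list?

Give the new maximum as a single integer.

Answer: 43

Derivation:
Old max = 47 (at index 4)
Change: A[4] 47 -> -21
Changed element WAS the max -> may need rescan.
  Max of remaining elements: 43
  New max = max(-21, 43) = 43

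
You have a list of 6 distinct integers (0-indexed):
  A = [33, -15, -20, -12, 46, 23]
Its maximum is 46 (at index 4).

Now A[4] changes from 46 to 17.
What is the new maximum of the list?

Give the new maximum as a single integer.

Old max = 46 (at index 4)
Change: A[4] 46 -> 17
Changed element WAS the max -> may need rescan.
  Max of remaining elements: 33
  New max = max(17, 33) = 33

Answer: 33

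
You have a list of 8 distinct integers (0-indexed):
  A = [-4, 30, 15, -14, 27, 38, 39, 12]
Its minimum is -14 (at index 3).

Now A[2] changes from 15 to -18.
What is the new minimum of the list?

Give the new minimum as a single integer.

Old min = -14 (at index 3)
Change: A[2] 15 -> -18
Changed element was NOT the old min.
  New min = min(old_min, new_val) = min(-14, -18) = -18

Answer: -18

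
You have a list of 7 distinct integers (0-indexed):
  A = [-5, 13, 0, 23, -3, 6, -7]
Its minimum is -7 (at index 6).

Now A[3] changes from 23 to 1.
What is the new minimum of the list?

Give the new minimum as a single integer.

Old min = -7 (at index 6)
Change: A[3] 23 -> 1
Changed element was NOT the old min.
  New min = min(old_min, new_val) = min(-7, 1) = -7

Answer: -7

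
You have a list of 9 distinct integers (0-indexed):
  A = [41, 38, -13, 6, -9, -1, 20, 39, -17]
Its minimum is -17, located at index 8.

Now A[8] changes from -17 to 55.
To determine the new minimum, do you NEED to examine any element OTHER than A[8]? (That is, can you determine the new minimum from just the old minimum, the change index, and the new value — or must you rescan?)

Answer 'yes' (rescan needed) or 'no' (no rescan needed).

Answer: yes

Derivation:
Old min = -17 at index 8
Change at index 8: -17 -> 55
Index 8 WAS the min and new value 55 > old min -17. Must rescan other elements to find the new min.
Needs rescan: yes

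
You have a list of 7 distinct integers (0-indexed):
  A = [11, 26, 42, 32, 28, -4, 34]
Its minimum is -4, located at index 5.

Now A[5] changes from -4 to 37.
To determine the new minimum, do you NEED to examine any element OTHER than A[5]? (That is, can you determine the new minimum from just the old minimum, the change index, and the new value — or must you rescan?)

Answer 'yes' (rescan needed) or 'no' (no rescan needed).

Old min = -4 at index 5
Change at index 5: -4 -> 37
Index 5 WAS the min and new value 37 > old min -4. Must rescan other elements to find the new min.
Needs rescan: yes

Answer: yes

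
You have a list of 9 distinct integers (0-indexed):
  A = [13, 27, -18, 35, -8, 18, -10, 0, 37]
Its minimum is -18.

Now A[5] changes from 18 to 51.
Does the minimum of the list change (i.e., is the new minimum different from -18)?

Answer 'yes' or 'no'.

Answer: no

Derivation:
Old min = -18
Change: A[5] 18 -> 51
Changed element was NOT the min; min changes only if 51 < -18.
New min = -18; changed? no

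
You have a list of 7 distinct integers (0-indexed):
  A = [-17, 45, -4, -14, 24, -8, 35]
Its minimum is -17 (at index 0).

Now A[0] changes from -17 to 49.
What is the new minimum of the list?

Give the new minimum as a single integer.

Answer: -14

Derivation:
Old min = -17 (at index 0)
Change: A[0] -17 -> 49
Changed element WAS the min. Need to check: is 49 still <= all others?
  Min of remaining elements: -14
  New min = min(49, -14) = -14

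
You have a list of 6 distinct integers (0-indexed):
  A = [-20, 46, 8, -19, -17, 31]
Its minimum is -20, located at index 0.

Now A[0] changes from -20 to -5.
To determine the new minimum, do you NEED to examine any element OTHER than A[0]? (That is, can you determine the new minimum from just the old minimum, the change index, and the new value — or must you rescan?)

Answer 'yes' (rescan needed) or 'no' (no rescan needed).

Old min = -20 at index 0
Change at index 0: -20 -> -5
Index 0 WAS the min and new value -5 > old min -20. Must rescan other elements to find the new min.
Needs rescan: yes

Answer: yes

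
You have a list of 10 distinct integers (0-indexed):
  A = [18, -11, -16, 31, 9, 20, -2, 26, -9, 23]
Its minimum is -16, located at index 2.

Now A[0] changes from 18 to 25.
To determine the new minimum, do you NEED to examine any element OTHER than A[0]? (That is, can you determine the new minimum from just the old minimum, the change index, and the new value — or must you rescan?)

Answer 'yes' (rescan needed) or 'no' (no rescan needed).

Old min = -16 at index 2
Change at index 0: 18 -> 25
Index 0 was NOT the min. New min = min(-16, 25). No rescan of other elements needed.
Needs rescan: no

Answer: no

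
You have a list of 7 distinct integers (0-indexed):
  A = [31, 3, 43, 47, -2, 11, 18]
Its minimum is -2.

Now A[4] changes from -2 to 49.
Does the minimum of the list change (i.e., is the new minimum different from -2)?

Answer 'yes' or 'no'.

Old min = -2
Change: A[4] -2 -> 49
Changed element was the min; new min must be rechecked.
New min = 3; changed? yes

Answer: yes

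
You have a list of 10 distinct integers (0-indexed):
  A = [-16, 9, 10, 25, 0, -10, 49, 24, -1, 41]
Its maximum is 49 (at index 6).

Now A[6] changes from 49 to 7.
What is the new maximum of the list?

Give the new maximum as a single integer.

Old max = 49 (at index 6)
Change: A[6] 49 -> 7
Changed element WAS the max -> may need rescan.
  Max of remaining elements: 41
  New max = max(7, 41) = 41

Answer: 41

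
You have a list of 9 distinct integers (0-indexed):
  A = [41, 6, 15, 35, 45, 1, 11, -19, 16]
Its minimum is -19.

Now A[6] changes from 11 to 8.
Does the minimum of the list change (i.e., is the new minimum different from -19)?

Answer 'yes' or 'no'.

Old min = -19
Change: A[6] 11 -> 8
Changed element was NOT the min; min changes only if 8 < -19.
New min = -19; changed? no

Answer: no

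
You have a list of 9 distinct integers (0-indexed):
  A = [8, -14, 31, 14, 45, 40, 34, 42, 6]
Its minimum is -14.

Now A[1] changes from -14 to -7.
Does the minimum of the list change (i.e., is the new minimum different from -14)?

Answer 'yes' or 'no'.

Old min = -14
Change: A[1] -14 -> -7
Changed element was the min; new min must be rechecked.
New min = -7; changed? yes

Answer: yes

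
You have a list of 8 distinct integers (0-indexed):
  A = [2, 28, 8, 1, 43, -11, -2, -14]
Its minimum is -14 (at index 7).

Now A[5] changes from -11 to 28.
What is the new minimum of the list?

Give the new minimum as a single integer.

Answer: -14

Derivation:
Old min = -14 (at index 7)
Change: A[5] -11 -> 28
Changed element was NOT the old min.
  New min = min(old_min, new_val) = min(-14, 28) = -14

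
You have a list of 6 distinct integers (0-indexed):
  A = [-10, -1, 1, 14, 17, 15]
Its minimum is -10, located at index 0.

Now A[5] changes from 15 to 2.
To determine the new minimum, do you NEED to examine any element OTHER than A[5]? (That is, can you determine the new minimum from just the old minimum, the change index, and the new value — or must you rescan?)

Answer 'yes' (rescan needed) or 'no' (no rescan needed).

Answer: no

Derivation:
Old min = -10 at index 0
Change at index 5: 15 -> 2
Index 5 was NOT the min. New min = min(-10, 2). No rescan of other elements needed.
Needs rescan: no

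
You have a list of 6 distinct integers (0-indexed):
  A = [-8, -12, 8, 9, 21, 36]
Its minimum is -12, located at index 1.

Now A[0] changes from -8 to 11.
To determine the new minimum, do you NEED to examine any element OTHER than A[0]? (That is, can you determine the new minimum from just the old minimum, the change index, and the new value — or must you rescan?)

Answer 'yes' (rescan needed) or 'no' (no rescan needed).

Old min = -12 at index 1
Change at index 0: -8 -> 11
Index 0 was NOT the min. New min = min(-12, 11). No rescan of other elements needed.
Needs rescan: no

Answer: no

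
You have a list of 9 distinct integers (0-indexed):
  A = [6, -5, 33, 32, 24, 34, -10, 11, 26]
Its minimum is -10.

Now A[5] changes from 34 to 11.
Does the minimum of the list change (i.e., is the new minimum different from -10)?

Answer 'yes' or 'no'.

Old min = -10
Change: A[5] 34 -> 11
Changed element was NOT the min; min changes only if 11 < -10.
New min = -10; changed? no

Answer: no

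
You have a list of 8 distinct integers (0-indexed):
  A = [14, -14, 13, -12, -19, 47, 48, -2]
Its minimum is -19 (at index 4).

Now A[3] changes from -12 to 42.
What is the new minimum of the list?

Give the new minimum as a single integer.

Old min = -19 (at index 4)
Change: A[3] -12 -> 42
Changed element was NOT the old min.
  New min = min(old_min, new_val) = min(-19, 42) = -19

Answer: -19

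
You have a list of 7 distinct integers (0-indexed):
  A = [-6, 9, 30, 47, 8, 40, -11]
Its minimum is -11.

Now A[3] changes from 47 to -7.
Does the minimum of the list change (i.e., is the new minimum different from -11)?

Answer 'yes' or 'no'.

Answer: no

Derivation:
Old min = -11
Change: A[3] 47 -> -7
Changed element was NOT the min; min changes only if -7 < -11.
New min = -11; changed? no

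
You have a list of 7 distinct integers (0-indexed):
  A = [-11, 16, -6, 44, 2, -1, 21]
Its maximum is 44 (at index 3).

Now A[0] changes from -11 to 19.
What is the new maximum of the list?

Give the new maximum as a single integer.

Answer: 44

Derivation:
Old max = 44 (at index 3)
Change: A[0] -11 -> 19
Changed element was NOT the old max.
  New max = max(old_max, new_val) = max(44, 19) = 44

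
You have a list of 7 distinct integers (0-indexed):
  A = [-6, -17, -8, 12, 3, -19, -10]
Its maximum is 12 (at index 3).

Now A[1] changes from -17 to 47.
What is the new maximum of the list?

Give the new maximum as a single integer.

Answer: 47

Derivation:
Old max = 12 (at index 3)
Change: A[1] -17 -> 47
Changed element was NOT the old max.
  New max = max(old_max, new_val) = max(12, 47) = 47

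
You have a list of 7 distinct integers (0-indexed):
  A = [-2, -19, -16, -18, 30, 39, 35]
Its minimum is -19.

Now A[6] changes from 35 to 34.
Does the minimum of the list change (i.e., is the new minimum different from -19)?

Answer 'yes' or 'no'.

Answer: no

Derivation:
Old min = -19
Change: A[6] 35 -> 34
Changed element was NOT the min; min changes only if 34 < -19.
New min = -19; changed? no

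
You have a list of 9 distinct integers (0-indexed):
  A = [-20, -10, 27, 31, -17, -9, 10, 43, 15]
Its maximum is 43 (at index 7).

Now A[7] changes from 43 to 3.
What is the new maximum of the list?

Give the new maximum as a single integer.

Answer: 31

Derivation:
Old max = 43 (at index 7)
Change: A[7] 43 -> 3
Changed element WAS the max -> may need rescan.
  Max of remaining elements: 31
  New max = max(3, 31) = 31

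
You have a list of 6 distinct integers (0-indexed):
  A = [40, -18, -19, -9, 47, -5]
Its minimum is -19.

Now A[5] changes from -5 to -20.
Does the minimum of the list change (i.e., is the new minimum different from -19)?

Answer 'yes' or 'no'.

Old min = -19
Change: A[5] -5 -> -20
Changed element was NOT the min; min changes only if -20 < -19.
New min = -20; changed? yes

Answer: yes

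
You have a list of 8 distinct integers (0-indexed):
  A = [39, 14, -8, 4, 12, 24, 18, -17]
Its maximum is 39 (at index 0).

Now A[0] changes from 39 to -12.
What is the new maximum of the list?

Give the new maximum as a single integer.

Old max = 39 (at index 0)
Change: A[0] 39 -> -12
Changed element WAS the max -> may need rescan.
  Max of remaining elements: 24
  New max = max(-12, 24) = 24

Answer: 24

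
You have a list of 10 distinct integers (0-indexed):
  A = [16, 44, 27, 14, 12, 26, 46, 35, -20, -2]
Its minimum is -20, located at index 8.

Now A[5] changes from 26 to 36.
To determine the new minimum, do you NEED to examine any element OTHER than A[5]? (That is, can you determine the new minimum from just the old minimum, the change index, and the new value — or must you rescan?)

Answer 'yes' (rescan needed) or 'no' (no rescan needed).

Answer: no

Derivation:
Old min = -20 at index 8
Change at index 5: 26 -> 36
Index 5 was NOT the min. New min = min(-20, 36). No rescan of other elements needed.
Needs rescan: no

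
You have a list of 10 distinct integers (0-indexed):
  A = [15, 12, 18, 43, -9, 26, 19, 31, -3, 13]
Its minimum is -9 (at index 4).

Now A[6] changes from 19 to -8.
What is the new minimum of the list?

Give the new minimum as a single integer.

Old min = -9 (at index 4)
Change: A[6] 19 -> -8
Changed element was NOT the old min.
  New min = min(old_min, new_val) = min(-9, -8) = -9

Answer: -9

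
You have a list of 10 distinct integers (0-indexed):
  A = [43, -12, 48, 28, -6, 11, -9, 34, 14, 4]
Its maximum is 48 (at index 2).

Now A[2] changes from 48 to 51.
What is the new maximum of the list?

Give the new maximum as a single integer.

Answer: 51

Derivation:
Old max = 48 (at index 2)
Change: A[2] 48 -> 51
Changed element WAS the max -> may need rescan.
  Max of remaining elements: 43
  New max = max(51, 43) = 51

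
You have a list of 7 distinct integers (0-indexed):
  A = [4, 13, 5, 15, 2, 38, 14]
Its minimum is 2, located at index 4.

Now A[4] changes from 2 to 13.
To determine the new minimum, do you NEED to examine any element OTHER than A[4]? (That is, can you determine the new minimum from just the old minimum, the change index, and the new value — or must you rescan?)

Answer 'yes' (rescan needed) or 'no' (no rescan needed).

Answer: yes

Derivation:
Old min = 2 at index 4
Change at index 4: 2 -> 13
Index 4 WAS the min and new value 13 > old min 2. Must rescan other elements to find the new min.
Needs rescan: yes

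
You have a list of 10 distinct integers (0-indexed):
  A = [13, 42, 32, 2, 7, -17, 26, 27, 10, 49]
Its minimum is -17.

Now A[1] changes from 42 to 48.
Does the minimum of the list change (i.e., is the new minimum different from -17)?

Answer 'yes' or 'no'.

Answer: no

Derivation:
Old min = -17
Change: A[1] 42 -> 48
Changed element was NOT the min; min changes only if 48 < -17.
New min = -17; changed? no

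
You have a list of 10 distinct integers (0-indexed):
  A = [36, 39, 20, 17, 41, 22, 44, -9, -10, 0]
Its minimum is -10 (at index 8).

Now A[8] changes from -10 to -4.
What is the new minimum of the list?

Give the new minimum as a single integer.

Answer: -9

Derivation:
Old min = -10 (at index 8)
Change: A[8] -10 -> -4
Changed element WAS the min. Need to check: is -4 still <= all others?
  Min of remaining elements: -9
  New min = min(-4, -9) = -9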